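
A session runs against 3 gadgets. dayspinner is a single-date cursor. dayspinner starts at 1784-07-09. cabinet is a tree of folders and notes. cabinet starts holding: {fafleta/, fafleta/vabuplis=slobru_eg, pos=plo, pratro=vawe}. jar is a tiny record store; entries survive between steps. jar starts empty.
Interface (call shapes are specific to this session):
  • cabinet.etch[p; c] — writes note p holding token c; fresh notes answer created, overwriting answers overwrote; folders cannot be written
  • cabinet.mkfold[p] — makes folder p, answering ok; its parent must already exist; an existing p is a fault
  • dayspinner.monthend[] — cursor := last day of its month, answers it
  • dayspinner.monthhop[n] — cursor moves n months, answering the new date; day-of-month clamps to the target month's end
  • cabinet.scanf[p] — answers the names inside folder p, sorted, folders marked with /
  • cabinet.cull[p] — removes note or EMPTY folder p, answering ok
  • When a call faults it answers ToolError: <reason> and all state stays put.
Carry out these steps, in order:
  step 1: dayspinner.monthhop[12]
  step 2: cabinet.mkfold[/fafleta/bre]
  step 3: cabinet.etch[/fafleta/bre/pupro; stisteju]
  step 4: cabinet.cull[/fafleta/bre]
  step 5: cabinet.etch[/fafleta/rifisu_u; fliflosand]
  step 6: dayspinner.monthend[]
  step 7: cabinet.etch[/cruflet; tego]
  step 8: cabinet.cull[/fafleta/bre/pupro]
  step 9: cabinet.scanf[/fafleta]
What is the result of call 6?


Answer: 1785-07-31

Derivation:
>> dayspinner.monthhop(12)
<< 1785-07-09
>> cabinet.mkfold(/fafleta/bre)
<< ok
>> cabinet.etch(/fafleta/bre/pupro, stisteju)
<< created
>> cabinet.cull(/fafleta/bre)
<< ToolError: not empty
>> cabinet.etch(/fafleta/rifisu_u, fliflosand)
<< created
>> dayspinner.monthend()
<< 1785-07-31
>> cabinet.etch(/cruflet, tego)
<< created
>> cabinet.cull(/fafleta/bre/pupro)
<< ok
>> cabinet.scanf(/fafleta)
<< [bre/, rifisu_u, vabuplis]


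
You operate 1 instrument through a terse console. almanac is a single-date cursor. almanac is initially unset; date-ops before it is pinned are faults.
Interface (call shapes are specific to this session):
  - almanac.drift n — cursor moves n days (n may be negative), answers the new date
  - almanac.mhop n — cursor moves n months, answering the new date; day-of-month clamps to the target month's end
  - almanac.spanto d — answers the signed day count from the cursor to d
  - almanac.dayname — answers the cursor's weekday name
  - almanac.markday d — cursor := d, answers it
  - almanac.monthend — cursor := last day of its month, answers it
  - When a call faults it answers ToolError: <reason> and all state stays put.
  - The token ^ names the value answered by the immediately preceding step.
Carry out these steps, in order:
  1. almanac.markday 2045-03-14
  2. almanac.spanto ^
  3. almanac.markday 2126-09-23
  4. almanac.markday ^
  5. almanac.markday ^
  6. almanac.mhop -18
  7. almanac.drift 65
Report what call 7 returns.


Invoking almanac.markday(d='2045-03-14'): 2045-03-14.
I use almanac.spanto(d='^'), — result: 0.
I try almanac.markday(d='2126-09-23'), and get 2126-09-23.
I try almanac.markday(d='^'), giving 2126-09-23.
I run almanac.markday(d='^'), yielding 2126-09-23.
I use almanac.mhop(n='-18'), and observe 2125-03-23.
I invoke almanac.drift(n='65'), and see 2125-05-27.

Answer: 2125-05-27


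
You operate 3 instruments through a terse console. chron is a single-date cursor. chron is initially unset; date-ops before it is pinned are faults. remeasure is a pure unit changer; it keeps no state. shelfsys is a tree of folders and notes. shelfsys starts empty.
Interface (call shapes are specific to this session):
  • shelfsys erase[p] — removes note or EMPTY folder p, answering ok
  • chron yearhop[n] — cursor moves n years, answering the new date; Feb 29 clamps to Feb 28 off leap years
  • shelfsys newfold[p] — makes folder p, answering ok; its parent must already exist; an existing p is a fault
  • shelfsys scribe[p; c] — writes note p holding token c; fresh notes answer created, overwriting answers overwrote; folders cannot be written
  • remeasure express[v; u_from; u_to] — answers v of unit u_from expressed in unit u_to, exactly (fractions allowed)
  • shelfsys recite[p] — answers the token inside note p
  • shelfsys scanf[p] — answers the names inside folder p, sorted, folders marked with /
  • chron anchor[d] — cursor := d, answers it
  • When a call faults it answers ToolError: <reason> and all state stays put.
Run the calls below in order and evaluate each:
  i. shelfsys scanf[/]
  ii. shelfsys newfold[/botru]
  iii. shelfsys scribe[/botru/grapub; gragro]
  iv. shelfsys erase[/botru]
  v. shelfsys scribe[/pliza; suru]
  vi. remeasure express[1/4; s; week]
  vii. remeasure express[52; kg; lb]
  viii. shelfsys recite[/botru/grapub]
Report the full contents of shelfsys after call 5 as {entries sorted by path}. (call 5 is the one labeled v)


Answer: {botru/, botru/grapub=gragro, pliza=suru}

Derivation:
Using shelfsys scanf(p→/), and observe [].
I invoke shelfsys newfold(p→/botru), which returns ok.
I invoke shelfsys scribe(p→/botru/grapub, c→gragro): created.
I try shelfsys erase(p→/botru), → ToolError: not empty.
I run shelfsys scribe(p→/pliza, c→suru), giving created.
I run remeasure express(v→1/4, u_from→s, u_to→week), and see 1/2419200.
Then remeasure express(v→52, u_from→kg, u_to→lb), which returns 5200000000/45359237.
Calling shelfsys recite(p→/botru/grapub), and observe gragro.


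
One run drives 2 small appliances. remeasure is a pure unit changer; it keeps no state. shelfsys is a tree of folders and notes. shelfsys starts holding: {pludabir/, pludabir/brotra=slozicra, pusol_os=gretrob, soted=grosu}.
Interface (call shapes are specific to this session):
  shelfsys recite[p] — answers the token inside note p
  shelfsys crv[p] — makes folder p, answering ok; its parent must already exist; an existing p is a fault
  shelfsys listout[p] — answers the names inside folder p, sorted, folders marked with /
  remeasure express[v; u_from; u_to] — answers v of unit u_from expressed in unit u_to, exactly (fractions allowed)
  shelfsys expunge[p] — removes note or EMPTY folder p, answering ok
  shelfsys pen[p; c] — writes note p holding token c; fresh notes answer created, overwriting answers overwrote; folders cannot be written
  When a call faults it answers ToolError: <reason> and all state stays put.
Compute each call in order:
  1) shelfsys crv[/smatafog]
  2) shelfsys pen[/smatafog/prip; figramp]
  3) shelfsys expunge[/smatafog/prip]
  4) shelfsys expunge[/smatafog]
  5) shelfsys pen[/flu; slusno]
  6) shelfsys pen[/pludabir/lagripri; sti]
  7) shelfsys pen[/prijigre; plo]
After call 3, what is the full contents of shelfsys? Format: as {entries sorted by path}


> shelfsys crv p: /smatafog
[out] ok
> shelfsys pen p: /smatafog/prip c: figramp
[out] created
> shelfsys expunge p: /smatafog/prip
[out] ok
> shelfsys expunge p: /smatafog
[out] ok
> shelfsys pen p: /flu c: slusno
[out] created
> shelfsys pen p: /pludabir/lagripri c: sti
[out] created
> shelfsys pen p: /prijigre c: plo
[out] created

Answer: {pludabir/, pludabir/brotra=slozicra, pusol_os=gretrob, smatafog/, soted=grosu}


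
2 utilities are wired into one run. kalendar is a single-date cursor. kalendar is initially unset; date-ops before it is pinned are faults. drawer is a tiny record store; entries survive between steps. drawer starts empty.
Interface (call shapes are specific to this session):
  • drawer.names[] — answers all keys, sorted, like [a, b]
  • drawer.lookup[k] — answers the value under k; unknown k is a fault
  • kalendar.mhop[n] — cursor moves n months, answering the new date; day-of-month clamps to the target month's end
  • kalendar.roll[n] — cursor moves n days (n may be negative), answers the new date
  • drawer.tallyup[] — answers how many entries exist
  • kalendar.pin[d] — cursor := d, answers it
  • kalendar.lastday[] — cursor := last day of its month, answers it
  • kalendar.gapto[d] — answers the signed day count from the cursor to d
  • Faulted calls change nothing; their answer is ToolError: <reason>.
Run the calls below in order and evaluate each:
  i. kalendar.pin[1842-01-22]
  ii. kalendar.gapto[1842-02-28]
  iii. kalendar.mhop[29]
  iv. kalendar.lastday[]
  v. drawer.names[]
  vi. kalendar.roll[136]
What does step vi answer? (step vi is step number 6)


Answer: 1844-11-13

Derivation:
-> kalendar.pin(1842-01-22)
<- 1842-01-22
-> kalendar.gapto(1842-02-28)
<- 37
-> kalendar.mhop(29)
<- 1844-06-22
-> kalendar.lastday()
<- 1844-06-30
-> drawer.names()
<- []
-> kalendar.roll(136)
<- 1844-11-13


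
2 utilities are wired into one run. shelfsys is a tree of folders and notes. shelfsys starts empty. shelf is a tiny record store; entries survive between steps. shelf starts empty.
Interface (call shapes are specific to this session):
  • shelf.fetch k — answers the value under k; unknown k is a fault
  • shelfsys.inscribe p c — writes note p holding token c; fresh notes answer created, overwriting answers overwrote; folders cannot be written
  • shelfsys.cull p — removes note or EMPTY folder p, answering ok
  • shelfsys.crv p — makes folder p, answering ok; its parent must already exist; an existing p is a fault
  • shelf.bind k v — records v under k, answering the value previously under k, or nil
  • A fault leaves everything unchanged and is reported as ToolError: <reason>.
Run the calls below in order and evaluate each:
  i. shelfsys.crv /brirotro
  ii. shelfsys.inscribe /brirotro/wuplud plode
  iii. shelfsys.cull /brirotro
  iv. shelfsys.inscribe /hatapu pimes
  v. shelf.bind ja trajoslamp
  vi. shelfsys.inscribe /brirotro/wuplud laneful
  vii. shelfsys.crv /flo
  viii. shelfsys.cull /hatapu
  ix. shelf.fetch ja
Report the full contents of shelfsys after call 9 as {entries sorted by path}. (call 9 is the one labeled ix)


==> shelfsys.crv(p: /brirotro)
<== ok
==> shelfsys.inscribe(p: /brirotro/wuplud, c: plode)
<== created
==> shelfsys.cull(p: /brirotro)
<== ToolError: not empty
==> shelfsys.inscribe(p: /hatapu, c: pimes)
<== created
==> shelf.bind(k: ja, v: trajoslamp)
<== nil
==> shelfsys.inscribe(p: /brirotro/wuplud, c: laneful)
<== overwrote
==> shelfsys.crv(p: /flo)
<== ok
==> shelfsys.cull(p: /hatapu)
<== ok
==> shelf.fetch(k: ja)
<== trajoslamp

Answer: {brirotro/, brirotro/wuplud=laneful, flo/}


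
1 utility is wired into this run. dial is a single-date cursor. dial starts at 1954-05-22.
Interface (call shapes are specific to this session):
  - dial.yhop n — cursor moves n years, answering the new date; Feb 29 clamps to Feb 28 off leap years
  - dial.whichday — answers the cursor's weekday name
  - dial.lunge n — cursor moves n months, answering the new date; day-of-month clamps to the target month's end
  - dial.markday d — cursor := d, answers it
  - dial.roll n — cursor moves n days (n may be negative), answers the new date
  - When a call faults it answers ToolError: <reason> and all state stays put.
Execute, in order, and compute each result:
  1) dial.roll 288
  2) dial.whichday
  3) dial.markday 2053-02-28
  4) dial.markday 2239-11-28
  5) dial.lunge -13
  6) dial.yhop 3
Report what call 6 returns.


·→ dial.roll(n='288')
·← 1955-03-06
·→ dial.whichday()
·← Sunday
·→ dial.markday(d='2053-02-28')
·← 2053-02-28
·→ dial.markday(d='2239-11-28')
·← 2239-11-28
·→ dial.lunge(n='-13')
·← 2238-10-28
·→ dial.yhop(n='3')
·← 2241-10-28

Answer: 2241-10-28


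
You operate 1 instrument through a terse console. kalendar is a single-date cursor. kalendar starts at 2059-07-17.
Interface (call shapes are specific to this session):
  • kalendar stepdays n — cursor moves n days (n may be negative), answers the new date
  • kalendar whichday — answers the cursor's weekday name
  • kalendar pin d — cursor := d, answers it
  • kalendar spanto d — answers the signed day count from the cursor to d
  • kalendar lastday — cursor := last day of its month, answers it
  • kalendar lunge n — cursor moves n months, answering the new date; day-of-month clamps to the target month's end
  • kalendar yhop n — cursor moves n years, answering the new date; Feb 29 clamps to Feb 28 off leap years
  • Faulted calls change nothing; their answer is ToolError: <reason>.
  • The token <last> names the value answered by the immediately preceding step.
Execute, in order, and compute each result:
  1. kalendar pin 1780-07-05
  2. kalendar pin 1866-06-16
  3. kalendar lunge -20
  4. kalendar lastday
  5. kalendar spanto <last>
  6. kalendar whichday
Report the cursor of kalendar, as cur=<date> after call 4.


Answer: cur=1864-10-31

Derivation:
~$ kalendar pin d='1780-07-05'
  1780-07-05
~$ kalendar pin d='1866-06-16'
  1866-06-16
~$ kalendar lunge n='-20'
  1864-10-16
~$ kalendar lastday
  1864-10-31
~$ kalendar spanto d='<last>'
  0
~$ kalendar whichday
  Monday


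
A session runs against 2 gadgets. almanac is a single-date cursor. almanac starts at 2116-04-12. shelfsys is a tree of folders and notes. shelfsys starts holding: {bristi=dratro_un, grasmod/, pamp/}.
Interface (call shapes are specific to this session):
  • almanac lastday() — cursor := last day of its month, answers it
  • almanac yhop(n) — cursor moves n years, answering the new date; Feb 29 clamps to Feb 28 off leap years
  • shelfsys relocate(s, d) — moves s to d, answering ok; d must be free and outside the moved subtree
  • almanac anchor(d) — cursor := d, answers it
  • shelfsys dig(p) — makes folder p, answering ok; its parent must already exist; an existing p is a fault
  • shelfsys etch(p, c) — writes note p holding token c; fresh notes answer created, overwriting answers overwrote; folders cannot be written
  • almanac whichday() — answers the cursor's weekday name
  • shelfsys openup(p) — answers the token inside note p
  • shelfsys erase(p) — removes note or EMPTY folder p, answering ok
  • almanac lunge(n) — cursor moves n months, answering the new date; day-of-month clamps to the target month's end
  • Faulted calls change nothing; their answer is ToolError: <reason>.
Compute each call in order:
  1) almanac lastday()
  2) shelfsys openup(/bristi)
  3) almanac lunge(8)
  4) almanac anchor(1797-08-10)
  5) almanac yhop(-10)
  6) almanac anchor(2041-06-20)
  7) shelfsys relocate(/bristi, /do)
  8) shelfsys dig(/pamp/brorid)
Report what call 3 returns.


! almanac lastday() == 2116-04-30
! shelfsys openup(p→/bristi) == dratro_un
! almanac lunge(n→8) == 2116-12-30
! almanac anchor(d→1797-08-10) == 1797-08-10
! almanac yhop(n→-10) == 1787-08-10
! almanac anchor(d→2041-06-20) == 2041-06-20
! shelfsys relocate(s→/bristi, d→/do) == ok
! shelfsys dig(p→/pamp/brorid) == ok

Answer: 2116-12-30


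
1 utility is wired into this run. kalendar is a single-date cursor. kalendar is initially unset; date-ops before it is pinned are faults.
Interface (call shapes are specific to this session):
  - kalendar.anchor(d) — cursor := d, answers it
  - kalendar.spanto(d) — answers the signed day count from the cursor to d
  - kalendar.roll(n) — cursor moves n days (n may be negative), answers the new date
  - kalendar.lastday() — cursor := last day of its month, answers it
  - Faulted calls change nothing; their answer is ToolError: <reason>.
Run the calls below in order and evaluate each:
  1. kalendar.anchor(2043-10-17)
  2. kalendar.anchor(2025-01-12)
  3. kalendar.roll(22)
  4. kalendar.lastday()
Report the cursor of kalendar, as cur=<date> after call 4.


>> kalendar.anchor(2043-10-17)
<< 2043-10-17
>> kalendar.anchor(2025-01-12)
<< 2025-01-12
>> kalendar.roll(22)
<< 2025-02-03
>> kalendar.lastday()
<< 2025-02-28

Answer: cur=2025-02-28


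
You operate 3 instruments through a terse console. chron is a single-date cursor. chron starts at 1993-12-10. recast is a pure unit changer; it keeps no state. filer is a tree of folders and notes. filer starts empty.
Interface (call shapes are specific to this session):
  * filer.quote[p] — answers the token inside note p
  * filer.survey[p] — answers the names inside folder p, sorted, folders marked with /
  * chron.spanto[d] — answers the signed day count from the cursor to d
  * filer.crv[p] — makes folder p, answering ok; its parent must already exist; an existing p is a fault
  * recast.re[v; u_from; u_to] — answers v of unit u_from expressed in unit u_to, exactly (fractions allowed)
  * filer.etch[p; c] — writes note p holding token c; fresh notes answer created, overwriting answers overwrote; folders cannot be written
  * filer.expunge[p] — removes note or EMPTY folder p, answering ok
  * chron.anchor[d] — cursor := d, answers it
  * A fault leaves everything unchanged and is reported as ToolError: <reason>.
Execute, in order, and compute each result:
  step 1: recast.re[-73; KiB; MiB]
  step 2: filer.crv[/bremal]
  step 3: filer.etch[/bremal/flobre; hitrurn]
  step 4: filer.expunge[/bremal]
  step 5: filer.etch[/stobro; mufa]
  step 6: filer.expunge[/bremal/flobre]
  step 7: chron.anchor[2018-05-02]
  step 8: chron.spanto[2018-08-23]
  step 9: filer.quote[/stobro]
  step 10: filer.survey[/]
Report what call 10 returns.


Answer: [bremal/, stobro]

Derivation:
;; recast.re(v=-73, u_from=KiB, u_to=MiB) == -73/1024
;; filer.crv(p=/bremal) == ok
;; filer.etch(p=/bremal/flobre, c=hitrurn) == created
;; filer.expunge(p=/bremal) == ToolError: not empty
;; filer.etch(p=/stobro, c=mufa) == created
;; filer.expunge(p=/bremal/flobre) == ok
;; chron.anchor(d=2018-05-02) == 2018-05-02
;; chron.spanto(d=2018-08-23) == 113
;; filer.quote(p=/stobro) == mufa
;; filer.survey(p=/) == [bremal/, stobro]


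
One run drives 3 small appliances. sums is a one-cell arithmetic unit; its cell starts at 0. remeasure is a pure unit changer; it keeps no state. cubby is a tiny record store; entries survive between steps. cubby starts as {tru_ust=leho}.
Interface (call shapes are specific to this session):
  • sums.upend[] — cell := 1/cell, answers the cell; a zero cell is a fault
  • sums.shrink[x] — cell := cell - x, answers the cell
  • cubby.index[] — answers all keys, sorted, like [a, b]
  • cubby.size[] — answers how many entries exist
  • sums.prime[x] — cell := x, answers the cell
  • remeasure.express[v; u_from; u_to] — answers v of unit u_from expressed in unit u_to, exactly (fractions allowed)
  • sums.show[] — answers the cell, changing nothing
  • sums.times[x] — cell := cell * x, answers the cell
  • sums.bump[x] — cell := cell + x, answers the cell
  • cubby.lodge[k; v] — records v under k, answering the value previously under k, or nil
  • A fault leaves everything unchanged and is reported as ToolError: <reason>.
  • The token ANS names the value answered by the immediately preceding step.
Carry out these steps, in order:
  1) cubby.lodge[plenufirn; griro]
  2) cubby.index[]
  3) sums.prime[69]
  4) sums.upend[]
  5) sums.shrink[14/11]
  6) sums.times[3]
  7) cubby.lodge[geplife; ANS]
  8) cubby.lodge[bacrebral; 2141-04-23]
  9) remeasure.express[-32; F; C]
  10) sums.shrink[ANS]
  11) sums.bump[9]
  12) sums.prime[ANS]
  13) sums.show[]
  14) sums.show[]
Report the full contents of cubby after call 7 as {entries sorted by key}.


Answer: {geplife=-955/253, plenufirn=griro, tru_ust=leho}

Derivation:
$ lodge k: plenufirn v: griro
[out] nil
$ index
[out] [plenufirn, tru_ust]
$ prime x: 69
[out] 69
$ upend
[out] 1/69
$ shrink x: 14/11
[out] -955/759
$ times x: 3
[out] -955/253
$ lodge k: geplife v: ANS
[out] nil
$ lodge k: bacrebral v: 2141-04-23
[out] nil
$ express v: -32 u_from: F u_to: C
[out] -320/9
$ shrink x: ANS
[out] 72365/2277
$ bump x: 9
[out] 92858/2277
$ prime x: ANS
[out] 92858/2277
$ show
[out] 92858/2277
$ show
[out] 92858/2277


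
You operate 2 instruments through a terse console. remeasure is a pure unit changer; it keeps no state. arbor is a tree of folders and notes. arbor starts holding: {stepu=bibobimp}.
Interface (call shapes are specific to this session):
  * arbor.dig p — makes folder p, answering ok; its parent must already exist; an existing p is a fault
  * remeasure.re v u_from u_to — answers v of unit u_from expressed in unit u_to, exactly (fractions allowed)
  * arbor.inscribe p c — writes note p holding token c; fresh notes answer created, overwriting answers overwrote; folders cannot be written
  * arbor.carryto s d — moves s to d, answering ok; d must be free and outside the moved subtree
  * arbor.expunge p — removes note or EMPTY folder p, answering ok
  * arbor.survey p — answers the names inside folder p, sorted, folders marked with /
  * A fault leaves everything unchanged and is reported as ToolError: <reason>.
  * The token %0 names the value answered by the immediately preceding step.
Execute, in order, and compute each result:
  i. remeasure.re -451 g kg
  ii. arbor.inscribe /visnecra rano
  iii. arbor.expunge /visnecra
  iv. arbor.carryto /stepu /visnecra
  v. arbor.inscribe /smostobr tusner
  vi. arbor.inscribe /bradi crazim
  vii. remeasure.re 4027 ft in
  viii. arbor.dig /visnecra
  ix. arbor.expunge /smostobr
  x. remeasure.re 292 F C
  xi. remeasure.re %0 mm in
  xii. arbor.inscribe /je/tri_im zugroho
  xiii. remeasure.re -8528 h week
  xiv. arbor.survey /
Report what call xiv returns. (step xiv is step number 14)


~$ remeasure.re v: -451 u_from: g u_to: kg
[out] -451/1000
~$ arbor.inscribe p: /visnecra c: rano
[out] created
~$ arbor.expunge p: /visnecra
[out] ok
~$ arbor.carryto s: /stepu d: /visnecra
[out] ok
~$ arbor.inscribe p: /smostobr c: tusner
[out] created
~$ arbor.inscribe p: /bradi c: crazim
[out] created
~$ remeasure.re v: 4027 u_from: ft u_to: in
[out] 48324
~$ arbor.dig p: /visnecra
[out] ToolError: exists
~$ arbor.expunge p: /smostobr
[out] ok
~$ remeasure.re v: 292 u_from: F u_to: C
[out] 1300/9
~$ remeasure.re v: %0 u_from: mm u_to: in
[out] 6500/1143
~$ arbor.inscribe p: /je/tri_im c: zugroho
[out] ToolError: no parent
~$ remeasure.re v: -8528 u_from: h u_to: week
[out] -1066/21
~$ arbor.survey p: /
[out] [bradi, visnecra]

Answer: [bradi, visnecra]


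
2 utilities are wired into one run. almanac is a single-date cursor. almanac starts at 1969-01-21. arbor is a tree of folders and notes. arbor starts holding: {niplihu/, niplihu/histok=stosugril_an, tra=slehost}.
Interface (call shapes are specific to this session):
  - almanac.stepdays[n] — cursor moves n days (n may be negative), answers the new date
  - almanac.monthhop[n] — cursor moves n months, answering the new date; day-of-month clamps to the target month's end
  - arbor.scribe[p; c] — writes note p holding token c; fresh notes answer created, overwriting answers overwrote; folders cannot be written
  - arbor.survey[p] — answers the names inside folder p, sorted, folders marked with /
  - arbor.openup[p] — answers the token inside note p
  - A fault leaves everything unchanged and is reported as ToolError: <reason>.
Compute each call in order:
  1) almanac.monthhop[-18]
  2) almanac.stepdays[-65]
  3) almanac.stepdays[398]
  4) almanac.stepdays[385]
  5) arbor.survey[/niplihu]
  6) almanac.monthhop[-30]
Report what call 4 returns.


Answer: 1969-07-08

Derivation:
# monthhop(n: -18) : 1967-07-21
# stepdays(n: -65) : 1967-05-17
# stepdays(n: 398) : 1968-06-18
# stepdays(n: 385) : 1969-07-08
# survey(p: /niplihu) : [histok]
# monthhop(n: -30) : 1967-01-08


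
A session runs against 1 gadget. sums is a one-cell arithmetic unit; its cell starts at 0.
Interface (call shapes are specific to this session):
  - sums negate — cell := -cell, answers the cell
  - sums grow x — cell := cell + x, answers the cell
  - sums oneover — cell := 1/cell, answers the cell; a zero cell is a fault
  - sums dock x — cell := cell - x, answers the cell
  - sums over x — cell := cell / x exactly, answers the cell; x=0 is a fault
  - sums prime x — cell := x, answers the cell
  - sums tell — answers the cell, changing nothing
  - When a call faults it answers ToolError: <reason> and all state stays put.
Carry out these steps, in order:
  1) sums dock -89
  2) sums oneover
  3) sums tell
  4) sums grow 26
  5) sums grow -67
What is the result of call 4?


Next I call sums dock(x='-89'): 89.
Using sums oneover(), and get 1/89.
Using sums tell, → 1/89.
I invoke sums grow(x='26'), yielding 2315/89.
Calling sums grow(x='-67'): -3648/89.

Answer: 2315/89


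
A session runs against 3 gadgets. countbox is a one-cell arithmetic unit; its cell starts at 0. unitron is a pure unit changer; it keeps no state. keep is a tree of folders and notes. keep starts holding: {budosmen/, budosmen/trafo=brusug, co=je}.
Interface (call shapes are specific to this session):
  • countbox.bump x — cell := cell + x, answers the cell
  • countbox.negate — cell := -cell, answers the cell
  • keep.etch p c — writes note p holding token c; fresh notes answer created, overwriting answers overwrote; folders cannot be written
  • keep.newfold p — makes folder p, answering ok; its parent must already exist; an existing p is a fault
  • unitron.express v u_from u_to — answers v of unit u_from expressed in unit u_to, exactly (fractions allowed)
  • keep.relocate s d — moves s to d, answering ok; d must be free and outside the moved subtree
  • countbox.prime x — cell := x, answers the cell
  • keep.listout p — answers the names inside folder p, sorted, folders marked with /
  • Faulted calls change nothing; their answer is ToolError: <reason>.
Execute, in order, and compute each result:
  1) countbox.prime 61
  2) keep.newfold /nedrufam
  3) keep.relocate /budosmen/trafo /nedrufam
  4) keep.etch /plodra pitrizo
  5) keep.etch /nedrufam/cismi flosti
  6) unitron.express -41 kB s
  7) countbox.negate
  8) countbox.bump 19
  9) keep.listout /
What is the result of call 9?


Answer: [budosmen/, co, nedrufam/, plodra]

Derivation:
~$ countbox.prime 61
  61
~$ keep.newfold /nedrufam
  ok
~$ keep.relocate /budosmen/trafo /nedrufam
  ToolError: exists
~$ keep.etch /plodra pitrizo
  created
~$ keep.etch /nedrufam/cismi flosti
  created
~$ unitron.express -41 kB s
  ToolError: incompatible units
~$ countbox.negate
  -61
~$ countbox.bump 19
  -42
~$ keep.listout /
  [budosmen/, co, nedrufam/, plodra]


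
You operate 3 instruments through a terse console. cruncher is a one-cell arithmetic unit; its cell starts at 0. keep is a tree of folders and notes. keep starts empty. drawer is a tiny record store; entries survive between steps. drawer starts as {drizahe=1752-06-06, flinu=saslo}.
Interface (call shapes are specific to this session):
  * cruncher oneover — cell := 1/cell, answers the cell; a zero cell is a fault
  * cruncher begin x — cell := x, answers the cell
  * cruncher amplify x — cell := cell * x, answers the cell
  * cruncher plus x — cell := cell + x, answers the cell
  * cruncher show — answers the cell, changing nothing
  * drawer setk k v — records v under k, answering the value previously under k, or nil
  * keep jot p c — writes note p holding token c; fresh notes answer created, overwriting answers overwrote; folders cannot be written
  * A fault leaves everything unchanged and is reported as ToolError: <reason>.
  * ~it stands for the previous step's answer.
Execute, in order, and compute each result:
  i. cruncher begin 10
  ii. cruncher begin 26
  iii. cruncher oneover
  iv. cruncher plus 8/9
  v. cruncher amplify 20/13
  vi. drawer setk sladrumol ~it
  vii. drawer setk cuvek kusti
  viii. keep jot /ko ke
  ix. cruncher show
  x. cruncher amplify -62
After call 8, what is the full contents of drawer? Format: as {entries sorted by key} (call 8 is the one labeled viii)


Answer: {cuvek=kusti, drizahe=1752-06-06, flinu=saslo, sladrumol=2170/1521}

Derivation:
% cruncher begin x: 10
  10
% cruncher begin x: 26
  26
% cruncher oneover
  1/26
% cruncher plus x: 8/9
  217/234
% cruncher amplify x: 20/13
  2170/1521
% drawer setk k: sladrumol v: ~it
  nil
% drawer setk k: cuvek v: kusti
  nil
% keep jot p: /ko c: ke
  created
% cruncher show
  2170/1521
% cruncher amplify x: -62
  -134540/1521


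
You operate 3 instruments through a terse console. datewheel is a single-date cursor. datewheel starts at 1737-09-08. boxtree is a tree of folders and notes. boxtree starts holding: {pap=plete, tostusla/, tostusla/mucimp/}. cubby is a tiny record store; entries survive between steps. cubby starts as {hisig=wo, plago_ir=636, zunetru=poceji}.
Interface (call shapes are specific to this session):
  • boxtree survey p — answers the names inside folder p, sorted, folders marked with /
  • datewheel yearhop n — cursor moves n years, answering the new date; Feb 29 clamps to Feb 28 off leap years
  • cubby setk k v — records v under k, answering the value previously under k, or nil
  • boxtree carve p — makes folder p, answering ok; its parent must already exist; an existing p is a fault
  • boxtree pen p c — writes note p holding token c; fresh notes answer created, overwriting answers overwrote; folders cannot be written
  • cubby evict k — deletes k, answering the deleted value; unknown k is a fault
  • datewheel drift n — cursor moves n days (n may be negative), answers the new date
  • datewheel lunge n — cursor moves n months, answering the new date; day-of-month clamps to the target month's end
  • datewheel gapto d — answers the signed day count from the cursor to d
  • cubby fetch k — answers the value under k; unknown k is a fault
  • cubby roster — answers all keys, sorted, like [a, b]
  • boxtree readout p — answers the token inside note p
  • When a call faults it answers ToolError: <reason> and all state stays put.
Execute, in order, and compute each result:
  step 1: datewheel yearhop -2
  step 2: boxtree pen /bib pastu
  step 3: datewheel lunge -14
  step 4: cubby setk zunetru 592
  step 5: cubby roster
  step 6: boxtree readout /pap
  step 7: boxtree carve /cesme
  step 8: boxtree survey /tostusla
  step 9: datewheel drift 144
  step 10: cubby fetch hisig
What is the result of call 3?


-> datewheel yearhop(n='-2')
<- 1735-09-08
-> boxtree pen(p='/bib', c='pastu')
<- created
-> datewheel lunge(n='-14')
<- 1734-07-08
-> cubby setk(k='zunetru', v='592')
<- poceji
-> cubby roster()
<- [hisig, plago_ir, zunetru]
-> boxtree readout(p='/pap')
<- plete
-> boxtree carve(p='/cesme')
<- ok
-> boxtree survey(p='/tostusla')
<- [mucimp/]
-> datewheel drift(n='144')
<- 1734-11-29
-> cubby fetch(k='hisig')
<- wo

Answer: 1734-07-08


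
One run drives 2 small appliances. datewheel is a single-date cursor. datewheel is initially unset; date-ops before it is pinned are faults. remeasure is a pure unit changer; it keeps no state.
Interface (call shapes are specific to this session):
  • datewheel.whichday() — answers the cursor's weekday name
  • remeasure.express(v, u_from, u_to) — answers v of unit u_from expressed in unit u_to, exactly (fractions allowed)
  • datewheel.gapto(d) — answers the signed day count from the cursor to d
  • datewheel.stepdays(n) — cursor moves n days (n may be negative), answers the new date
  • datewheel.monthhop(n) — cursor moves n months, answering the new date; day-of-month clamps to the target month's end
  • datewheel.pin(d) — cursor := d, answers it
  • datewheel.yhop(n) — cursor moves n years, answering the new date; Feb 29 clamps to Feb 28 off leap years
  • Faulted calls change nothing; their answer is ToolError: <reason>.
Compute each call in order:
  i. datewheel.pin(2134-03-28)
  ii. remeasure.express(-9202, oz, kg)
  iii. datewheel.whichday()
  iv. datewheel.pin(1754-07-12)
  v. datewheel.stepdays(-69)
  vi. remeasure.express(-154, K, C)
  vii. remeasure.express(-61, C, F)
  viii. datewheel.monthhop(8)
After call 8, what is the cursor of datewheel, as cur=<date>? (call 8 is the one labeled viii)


Answer: cur=1755-01-04

Derivation:
Step: datewheel.pin[d: 2134-03-28]
Result: 2134-03-28
Step: remeasure.express[v: -9202; u_from: oz; u_to: kg]
Result: -208697849437/800000000
Step: datewheel.whichday[]
Result: Sunday
Step: datewheel.pin[d: 1754-07-12]
Result: 1754-07-12
Step: datewheel.stepdays[n: -69]
Result: 1754-05-04
Step: remeasure.express[v: -154; u_from: K; u_to: C]
Result: -8543/20
Step: remeasure.express[v: -61; u_from: C; u_to: F]
Result: -389/5
Step: datewheel.monthhop[n: 8]
Result: 1755-01-04


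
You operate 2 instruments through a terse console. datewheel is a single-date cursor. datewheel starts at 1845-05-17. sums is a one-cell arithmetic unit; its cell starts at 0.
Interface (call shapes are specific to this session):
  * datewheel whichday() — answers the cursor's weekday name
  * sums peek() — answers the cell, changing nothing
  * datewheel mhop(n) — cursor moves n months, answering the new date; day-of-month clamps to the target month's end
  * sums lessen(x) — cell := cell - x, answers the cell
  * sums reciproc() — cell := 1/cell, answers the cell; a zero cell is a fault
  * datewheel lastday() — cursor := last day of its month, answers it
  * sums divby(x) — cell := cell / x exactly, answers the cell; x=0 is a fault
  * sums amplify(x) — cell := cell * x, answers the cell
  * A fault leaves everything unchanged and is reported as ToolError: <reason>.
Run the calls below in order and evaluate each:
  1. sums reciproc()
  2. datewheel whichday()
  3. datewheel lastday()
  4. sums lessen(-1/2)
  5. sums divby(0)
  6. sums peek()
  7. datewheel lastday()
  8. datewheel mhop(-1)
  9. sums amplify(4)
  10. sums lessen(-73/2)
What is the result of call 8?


Answer: 1845-04-30

Derivation:
% sums reciproc() : ToolError: reciprocal of zero
% datewheel whichday() : Saturday
% datewheel lastday() : 1845-05-31
% sums lessen(x=-1/2) : 1/2
% sums divby(x=0) : ToolError: division by zero
% sums peek() : 1/2
% datewheel lastday() : 1845-05-31
% datewheel mhop(n=-1) : 1845-04-30
% sums amplify(x=4) : 2
% sums lessen(x=-73/2) : 77/2


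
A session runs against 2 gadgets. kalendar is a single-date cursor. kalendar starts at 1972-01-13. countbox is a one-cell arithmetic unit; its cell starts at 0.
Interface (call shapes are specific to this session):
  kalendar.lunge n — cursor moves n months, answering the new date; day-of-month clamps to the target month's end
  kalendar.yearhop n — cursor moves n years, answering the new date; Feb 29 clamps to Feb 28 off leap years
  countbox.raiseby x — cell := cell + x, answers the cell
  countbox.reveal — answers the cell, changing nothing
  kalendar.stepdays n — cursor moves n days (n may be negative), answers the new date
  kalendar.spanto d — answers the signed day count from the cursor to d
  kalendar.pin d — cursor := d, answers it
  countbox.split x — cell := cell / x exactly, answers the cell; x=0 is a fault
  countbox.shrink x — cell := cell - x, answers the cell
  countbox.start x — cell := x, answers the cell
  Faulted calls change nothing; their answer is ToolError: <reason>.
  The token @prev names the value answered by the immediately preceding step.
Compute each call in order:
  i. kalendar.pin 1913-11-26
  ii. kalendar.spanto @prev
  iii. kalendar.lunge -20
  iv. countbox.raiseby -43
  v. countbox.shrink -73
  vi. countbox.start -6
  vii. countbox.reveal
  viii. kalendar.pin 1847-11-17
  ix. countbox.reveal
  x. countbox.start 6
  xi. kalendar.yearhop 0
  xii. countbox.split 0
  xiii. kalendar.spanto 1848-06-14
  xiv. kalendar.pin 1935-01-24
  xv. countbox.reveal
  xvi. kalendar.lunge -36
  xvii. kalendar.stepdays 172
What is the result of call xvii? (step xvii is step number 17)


·→ pin(d=1913-11-26)
·← 1913-11-26
·→ spanto(d=@prev)
·← 0
·→ lunge(n=-20)
·← 1912-03-26
·→ raiseby(x=-43)
·← -43
·→ shrink(x=-73)
·← 30
·→ start(x=-6)
·← -6
·→ reveal()
·← -6
·→ pin(d=1847-11-17)
·← 1847-11-17
·→ reveal()
·← -6
·→ start(x=6)
·← 6
·→ yearhop(n=0)
·← 1847-11-17
·→ split(x=0)
·← ToolError: division by zero
·→ spanto(d=1848-06-14)
·← 210
·→ pin(d=1935-01-24)
·← 1935-01-24
·→ reveal()
·← 6
·→ lunge(n=-36)
·← 1932-01-24
·→ stepdays(n=172)
·← 1932-07-14

Answer: 1932-07-14


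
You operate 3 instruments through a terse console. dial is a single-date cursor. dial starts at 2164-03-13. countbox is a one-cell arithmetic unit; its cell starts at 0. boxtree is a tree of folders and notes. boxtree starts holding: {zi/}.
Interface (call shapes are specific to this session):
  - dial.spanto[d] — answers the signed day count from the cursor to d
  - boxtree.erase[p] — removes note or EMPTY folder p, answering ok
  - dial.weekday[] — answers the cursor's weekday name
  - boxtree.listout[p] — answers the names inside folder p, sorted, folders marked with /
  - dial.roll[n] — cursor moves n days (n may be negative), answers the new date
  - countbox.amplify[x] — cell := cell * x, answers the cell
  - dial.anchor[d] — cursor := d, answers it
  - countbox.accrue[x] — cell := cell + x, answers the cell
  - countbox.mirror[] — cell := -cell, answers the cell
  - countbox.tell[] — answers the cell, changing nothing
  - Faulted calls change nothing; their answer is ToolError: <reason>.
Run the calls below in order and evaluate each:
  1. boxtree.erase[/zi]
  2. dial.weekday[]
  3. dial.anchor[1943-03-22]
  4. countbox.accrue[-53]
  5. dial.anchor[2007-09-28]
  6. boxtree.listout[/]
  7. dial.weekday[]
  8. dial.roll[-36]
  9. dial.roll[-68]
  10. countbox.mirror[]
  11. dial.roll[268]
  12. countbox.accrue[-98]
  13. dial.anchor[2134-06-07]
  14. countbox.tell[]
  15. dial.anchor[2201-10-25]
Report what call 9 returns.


Answer: 2007-06-16

Derivation:
Step: boxtree.erase[p='/zi']
Result: ok
Step: dial.weekday[]
Result: Tuesday
Step: dial.anchor[d='1943-03-22']
Result: 1943-03-22
Step: countbox.accrue[x='-53']
Result: -53
Step: dial.anchor[d='2007-09-28']
Result: 2007-09-28
Step: boxtree.listout[p='/']
Result: []
Step: dial.weekday[]
Result: Friday
Step: dial.roll[n='-36']
Result: 2007-08-23
Step: dial.roll[n='-68']
Result: 2007-06-16
Step: countbox.mirror[]
Result: 53
Step: dial.roll[n='268']
Result: 2008-03-10
Step: countbox.accrue[x='-98']
Result: -45
Step: dial.anchor[d='2134-06-07']
Result: 2134-06-07
Step: countbox.tell[]
Result: -45
Step: dial.anchor[d='2201-10-25']
Result: 2201-10-25


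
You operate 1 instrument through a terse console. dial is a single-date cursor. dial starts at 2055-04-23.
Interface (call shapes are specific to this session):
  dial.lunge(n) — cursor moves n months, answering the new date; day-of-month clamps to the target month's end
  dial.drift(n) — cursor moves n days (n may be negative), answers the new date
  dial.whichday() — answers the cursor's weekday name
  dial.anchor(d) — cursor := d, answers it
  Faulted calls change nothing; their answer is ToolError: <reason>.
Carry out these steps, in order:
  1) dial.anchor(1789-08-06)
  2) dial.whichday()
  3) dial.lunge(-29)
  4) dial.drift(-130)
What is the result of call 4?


Answer: 1786-10-27

Derivation:
Calling dial.anchor on d→1789-08-06, and observe 1789-08-06.
Using dial.whichday, — result: Thursday.
Then dial.lunge on n→-29: 1787-03-06.
Now I run dial.drift on n→-130, and get 1786-10-27.


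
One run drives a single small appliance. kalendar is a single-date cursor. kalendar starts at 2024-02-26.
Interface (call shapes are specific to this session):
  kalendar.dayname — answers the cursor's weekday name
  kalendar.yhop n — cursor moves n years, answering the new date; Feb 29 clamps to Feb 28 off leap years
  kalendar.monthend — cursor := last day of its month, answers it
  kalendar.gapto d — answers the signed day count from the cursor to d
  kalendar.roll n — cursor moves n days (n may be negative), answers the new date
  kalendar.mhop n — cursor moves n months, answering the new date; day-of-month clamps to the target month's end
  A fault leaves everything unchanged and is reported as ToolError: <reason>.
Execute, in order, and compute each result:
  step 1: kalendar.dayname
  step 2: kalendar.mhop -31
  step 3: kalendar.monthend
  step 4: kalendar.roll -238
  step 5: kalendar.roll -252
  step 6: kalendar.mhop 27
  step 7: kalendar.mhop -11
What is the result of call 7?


Answer: 2021-07-28

Derivation:
Act: dayname[]
Obs: Monday
Act: mhop[-31]
Obs: 2021-07-26
Act: monthend[]
Obs: 2021-07-31
Act: roll[-238]
Obs: 2020-12-05
Act: roll[-252]
Obs: 2020-03-28
Act: mhop[27]
Obs: 2022-06-28
Act: mhop[-11]
Obs: 2021-07-28
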